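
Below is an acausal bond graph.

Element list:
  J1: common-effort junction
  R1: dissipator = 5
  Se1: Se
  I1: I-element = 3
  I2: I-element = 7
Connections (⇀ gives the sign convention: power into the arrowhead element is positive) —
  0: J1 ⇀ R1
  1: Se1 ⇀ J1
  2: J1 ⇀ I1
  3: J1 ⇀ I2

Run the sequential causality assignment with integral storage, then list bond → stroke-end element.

b0 stroke at R1
b1 stroke at J1
b2 stroke at I1
b3 stroke at I2

b1 stroke→J1  (Se1: effort source, stroke at far end)
b0 stroke→R1  (0-jn J1 has e-setter on 1)
b2 stroke→I1  (J1: bond 1 brought effort, rest push out)
b3 stroke→I2  (J1 effort already set via bond 1)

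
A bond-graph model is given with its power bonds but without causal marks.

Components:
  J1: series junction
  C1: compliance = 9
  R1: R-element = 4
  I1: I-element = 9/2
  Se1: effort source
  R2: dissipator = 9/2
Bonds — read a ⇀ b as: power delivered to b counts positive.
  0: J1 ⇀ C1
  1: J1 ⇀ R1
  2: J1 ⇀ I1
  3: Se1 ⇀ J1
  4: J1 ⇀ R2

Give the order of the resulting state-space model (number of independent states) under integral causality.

β3 →J1  (Se1: effort source, stroke at far end)
β0 →J1  (C1 outputs effort q/C1)
β2 →I1  (I1: I, integral causality)
β1 →J1  (common-f at J1 fixed by 2)
β4 →J1  (common-f at J1 fixed by 2)

2  (C1, I1 all integral)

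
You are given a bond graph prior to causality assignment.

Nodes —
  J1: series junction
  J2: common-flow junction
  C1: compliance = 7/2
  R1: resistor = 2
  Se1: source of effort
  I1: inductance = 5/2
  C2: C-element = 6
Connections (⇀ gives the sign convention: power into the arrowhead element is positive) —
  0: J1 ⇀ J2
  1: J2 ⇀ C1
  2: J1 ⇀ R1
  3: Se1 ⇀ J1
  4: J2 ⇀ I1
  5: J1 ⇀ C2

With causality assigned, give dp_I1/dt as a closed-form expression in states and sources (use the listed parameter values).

dp_I1/dt = E_Se1 - 4*p_I1/5 - 2*q_C1/7 - q_C2/6

#3 →J1  (Se1 (Se) sets effort on bond)
#1 →J2  (C1: C, integral causality)
#4 →I1  (I1 outputs flow p/I1)
#0 →J2  (common-f at J2 fixed by 4)
#2 →J1  (common-f at J1 fixed by 0)
#5 →J1  (J1 flow already set via bond 0)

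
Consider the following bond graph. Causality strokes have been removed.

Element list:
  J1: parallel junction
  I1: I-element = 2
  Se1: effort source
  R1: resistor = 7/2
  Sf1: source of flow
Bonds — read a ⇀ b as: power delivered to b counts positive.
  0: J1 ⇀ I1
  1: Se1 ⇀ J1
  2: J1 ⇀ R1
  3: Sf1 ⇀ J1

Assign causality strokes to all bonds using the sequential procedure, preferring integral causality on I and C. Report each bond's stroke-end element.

bond 0 →I1
bond 1 →J1
bond 2 →R1
bond 3 →Sf1

b1 stroke at J1  (Se1 fixes effort; stroke away)
b3 stroke at Sf1  (Sf1 (Sf) sets flow on bond)
b0 stroke at I1  (J1 effort already set via bond 1)
b2 stroke at R1  (J1 effort already set via bond 1)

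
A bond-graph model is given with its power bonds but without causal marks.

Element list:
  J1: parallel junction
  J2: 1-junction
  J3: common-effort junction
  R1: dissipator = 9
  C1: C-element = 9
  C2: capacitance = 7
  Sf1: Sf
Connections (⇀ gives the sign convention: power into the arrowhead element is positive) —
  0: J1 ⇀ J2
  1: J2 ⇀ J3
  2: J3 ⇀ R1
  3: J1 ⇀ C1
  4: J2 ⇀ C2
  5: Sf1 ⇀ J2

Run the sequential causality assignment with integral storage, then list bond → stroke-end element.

b0 |J2
b1 |J2
b2 |J3
b3 |J1
b4 |J2
b5 |Sf1

β5 stroke→Sf1  (Sf1 fixes flow; stroke at Sf1)
β0 stroke→J2  (1-jn J2 has f-setter on 5)
β1 stroke→J2  (common-f at J2 fixed by 5)
β4 stroke→J2  (common-f at J2 fixed by 5)
β2 stroke→J3  (only one effort-in slot at J3)
β3 stroke→J1  (only one effort-in slot at J1)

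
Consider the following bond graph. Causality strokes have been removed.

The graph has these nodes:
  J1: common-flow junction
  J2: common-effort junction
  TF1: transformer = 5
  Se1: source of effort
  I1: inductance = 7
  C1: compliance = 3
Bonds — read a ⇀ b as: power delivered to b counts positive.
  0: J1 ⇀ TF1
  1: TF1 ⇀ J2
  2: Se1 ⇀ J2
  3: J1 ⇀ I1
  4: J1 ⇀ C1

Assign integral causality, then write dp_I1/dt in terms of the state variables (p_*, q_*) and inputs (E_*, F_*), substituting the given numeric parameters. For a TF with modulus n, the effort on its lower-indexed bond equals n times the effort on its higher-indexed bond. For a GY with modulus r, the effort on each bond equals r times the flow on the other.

dp_I1/dt = -5*E_Se1 - q_C1/3

β2 →J2  (Se1 fixes effort; stroke away)
β1 →TF1  (J2: bond 2 brought effort, rest push out)
β0 →J1  (TF TF1: opposite of bond 1)
β3 →I1  (I1 outputs flow p/I1)
β4 →J1  (J1 flow already set via bond 3)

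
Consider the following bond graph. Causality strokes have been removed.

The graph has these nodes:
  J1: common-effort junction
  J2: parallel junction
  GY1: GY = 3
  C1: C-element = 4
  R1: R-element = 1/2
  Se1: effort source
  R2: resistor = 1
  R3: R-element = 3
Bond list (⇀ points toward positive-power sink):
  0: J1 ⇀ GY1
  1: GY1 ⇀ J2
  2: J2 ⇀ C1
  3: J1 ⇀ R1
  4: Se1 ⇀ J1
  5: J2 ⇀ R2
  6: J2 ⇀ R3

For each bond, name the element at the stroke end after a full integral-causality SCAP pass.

b0 →GY1
b1 →GY1
b2 →J2
b3 →R1
b4 →J1
b5 →R2
b6 →R3

β4 |J1  (Se1 fixes effort; stroke away)
β0 |GY1  (common-e at J1 fixed by 4)
β3 |R1  (J1 effort already set via bond 4)
β1 |GY1  (GY GY1: same side as bond 0)
β2 |J2  (prefer integral on C1)
β5 |R2  (common-e at J2 fixed by 2)
β6 |R3  (common-e at J2 fixed by 2)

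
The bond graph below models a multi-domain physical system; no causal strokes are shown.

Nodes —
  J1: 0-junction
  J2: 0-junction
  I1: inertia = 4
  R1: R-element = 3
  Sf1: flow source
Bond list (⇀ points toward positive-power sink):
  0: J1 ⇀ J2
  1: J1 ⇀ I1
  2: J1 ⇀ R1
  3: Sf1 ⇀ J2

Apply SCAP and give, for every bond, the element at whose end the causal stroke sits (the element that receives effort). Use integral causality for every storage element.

β0 |J2
β1 |I1
β2 |J1
β3 |Sf1

#3 stroke→Sf1  (Sf1 fixes flow; stroke at Sf1)
#0 stroke→J2  (only one effort-in slot at J2)
#1 stroke→I1  (I1 outputs flow p/I1)
#2 stroke→J1  (J1: last free bond brings effort in)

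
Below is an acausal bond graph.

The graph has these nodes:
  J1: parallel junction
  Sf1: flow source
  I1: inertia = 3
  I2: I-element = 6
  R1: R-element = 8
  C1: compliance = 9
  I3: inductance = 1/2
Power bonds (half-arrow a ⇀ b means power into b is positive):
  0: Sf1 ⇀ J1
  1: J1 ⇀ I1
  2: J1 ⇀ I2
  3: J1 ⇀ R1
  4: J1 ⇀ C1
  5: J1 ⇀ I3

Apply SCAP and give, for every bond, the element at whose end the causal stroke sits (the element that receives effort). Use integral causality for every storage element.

#0 stroke→Sf1
#1 stroke→I1
#2 stroke→I2
#3 stroke→R1
#4 stroke→J1
#5 stroke→I3

β0 →Sf1  (Sf1 fixes flow; stroke at Sf1)
β1 →I1  (I1 integral (f out))
β2 →I2  (I2 integral (f out))
β4 →J1  (C1 integral (e out))
β3 →R1  (J1: bond 4 brought effort, rest push out)
β5 →I3  (J1: bond 4 brought effort, rest push out)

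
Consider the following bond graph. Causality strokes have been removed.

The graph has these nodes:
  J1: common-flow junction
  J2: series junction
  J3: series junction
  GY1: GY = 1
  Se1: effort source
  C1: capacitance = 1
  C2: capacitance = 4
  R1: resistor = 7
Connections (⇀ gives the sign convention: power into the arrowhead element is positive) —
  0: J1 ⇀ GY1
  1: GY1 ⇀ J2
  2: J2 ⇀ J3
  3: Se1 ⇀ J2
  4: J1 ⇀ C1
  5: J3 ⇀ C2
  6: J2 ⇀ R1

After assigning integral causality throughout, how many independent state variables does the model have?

2  (C1, C2 all integral)

#3 stroke→J2  (source Se1 imposes e)
#4 stroke→J1  (C1: C, integral causality)
#0 stroke→GY1  (closing 1-jn rule on J1)
#1 stroke→GY1  (through GY1, causality inverts; strokes same side of GY1)
#2 stroke→J2  (J2: bond 1 brought flow, rest push out)
#6 stroke→J2  (J2 flow already set via bond 1)
#5 stroke→J3  (common-f at J3 fixed by 2)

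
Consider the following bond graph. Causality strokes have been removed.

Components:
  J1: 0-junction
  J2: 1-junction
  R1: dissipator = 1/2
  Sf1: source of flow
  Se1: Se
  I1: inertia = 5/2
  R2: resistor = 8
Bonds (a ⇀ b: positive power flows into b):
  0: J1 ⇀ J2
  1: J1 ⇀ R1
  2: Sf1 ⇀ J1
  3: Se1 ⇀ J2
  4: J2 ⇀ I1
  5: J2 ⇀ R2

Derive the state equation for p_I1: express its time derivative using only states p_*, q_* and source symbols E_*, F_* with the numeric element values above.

#2 |Sf1  (Sf1 fixes flow; stroke at Sf1)
#3 |J2  (source Se1 imposes e)
#4 |I1  (prefer integral on I1)
#0 |J2  (common-f at J2 fixed by 4)
#5 |J2  (J2 flow already set via bond 4)
#1 |J1  (J1: last free bond brings effort in)

dp_I1/dt = E_Se1 + F_Sf1/2 - 17*p_I1/5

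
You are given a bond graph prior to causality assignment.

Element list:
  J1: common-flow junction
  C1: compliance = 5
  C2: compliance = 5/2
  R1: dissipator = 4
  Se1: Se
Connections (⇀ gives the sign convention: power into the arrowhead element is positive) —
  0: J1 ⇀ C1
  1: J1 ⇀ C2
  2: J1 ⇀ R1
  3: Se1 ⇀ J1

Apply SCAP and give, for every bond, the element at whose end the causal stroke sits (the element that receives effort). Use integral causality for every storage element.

#3 stroke→J1  (Se1 fixes effort; stroke away)
#0 stroke→J1  (C1 outputs effort q/C1)
#1 stroke→J1  (C2 outputs effort q/C2)
#2 stroke→R1  (closing 1-jn rule on J1)

β0 stroke→J1
β1 stroke→J1
β2 stroke→R1
β3 stroke→J1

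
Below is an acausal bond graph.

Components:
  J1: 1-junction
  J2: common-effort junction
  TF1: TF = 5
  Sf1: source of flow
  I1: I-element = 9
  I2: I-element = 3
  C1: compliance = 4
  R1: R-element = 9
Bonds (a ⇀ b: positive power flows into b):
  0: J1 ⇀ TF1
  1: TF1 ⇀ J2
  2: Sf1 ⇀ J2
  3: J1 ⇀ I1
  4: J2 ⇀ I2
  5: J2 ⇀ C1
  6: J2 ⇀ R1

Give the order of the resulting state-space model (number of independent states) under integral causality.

3  (C1, I1, I2 all integral)

#2 |Sf1  (Sf1: flow source, stroke at near end)
#3 |I1  (I1: I, integral causality)
#0 |J1  (J1: bond 3 brought flow, rest push out)
#1 |TF1  (through TF1, causality passes straight; one stroke at TF1)
#4 |I2  (I2 outputs flow p/I2)
#5 |J2  (C1 integral (e out))
#6 |R1  (J2 effort already set via bond 5)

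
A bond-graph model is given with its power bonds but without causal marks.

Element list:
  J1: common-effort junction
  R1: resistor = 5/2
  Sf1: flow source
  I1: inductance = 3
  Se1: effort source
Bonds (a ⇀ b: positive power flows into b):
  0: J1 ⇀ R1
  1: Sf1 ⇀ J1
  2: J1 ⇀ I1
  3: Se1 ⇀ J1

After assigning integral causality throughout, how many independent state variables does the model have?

b1 →Sf1  (source Sf1 imposes f)
b3 →J1  (Se1 (Se) sets effort on bond)
b0 →R1  (0-jn J1 has e-setter on 3)
b2 →I1  (J1 effort already set via bond 3)

1  (I1 all integral)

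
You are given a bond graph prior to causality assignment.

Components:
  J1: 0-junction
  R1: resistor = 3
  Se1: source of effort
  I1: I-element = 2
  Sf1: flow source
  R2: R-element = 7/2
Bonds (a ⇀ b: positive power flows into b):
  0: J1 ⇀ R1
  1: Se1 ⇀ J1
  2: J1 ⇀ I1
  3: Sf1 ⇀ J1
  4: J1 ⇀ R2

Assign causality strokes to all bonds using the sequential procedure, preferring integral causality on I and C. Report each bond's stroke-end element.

β1 |J1  (Se1 (Se) sets effort on bond)
β3 |Sf1  (source Sf1 imposes f)
β0 |R1  (J1: bond 1 brought effort, rest push out)
β2 |I1  (0-jn J1 has e-setter on 1)
β4 |R2  (0-jn J1 has e-setter on 1)

bond 0 |R1
bond 1 |J1
bond 2 |I1
bond 3 |Sf1
bond 4 |R2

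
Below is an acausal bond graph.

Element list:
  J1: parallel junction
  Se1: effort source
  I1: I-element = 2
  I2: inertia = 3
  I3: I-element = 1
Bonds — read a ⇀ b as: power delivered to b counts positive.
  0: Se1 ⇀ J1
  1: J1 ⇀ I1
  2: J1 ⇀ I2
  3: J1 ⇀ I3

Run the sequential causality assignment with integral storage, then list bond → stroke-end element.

bond 0 |J1
bond 1 |I1
bond 2 |I2
bond 3 |I3

#0 →J1  (source Se1 imposes e)
#1 →I1  (0-jn J1 has e-setter on 0)
#2 →I2  (0-jn J1 has e-setter on 0)
#3 →I3  (J1 effort already set via bond 0)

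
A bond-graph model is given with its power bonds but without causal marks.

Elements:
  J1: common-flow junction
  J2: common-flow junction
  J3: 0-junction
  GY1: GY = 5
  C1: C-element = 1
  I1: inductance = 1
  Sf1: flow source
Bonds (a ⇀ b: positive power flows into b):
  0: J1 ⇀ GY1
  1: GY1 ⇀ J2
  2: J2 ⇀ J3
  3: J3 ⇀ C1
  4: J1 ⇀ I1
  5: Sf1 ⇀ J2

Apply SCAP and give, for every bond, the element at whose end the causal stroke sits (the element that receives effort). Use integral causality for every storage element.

bond 5 stroke at Sf1  (Sf1 fixes flow; stroke at Sf1)
bond 1 stroke at J2  (J2 flow already set via bond 5)
bond 2 stroke at J2  (J2: bond 5 brought flow, rest push out)
bond 3 stroke at J3  (closing 0-jn rule on J3)
bond 0 stroke at J1  (GY GY1: same side as bond 1)
bond 4 stroke at I1  (J1 needs exactly one f-in)

bond 0 stroke at J1
bond 1 stroke at J2
bond 2 stroke at J2
bond 3 stroke at J3
bond 4 stroke at I1
bond 5 stroke at Sf1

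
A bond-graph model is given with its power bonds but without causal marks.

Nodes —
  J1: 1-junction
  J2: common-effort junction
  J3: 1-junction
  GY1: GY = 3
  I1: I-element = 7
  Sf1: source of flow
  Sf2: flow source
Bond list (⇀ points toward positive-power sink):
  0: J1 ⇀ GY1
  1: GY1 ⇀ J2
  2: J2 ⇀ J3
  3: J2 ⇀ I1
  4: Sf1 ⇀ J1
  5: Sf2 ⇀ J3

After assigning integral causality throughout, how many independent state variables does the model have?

1  (I1 all integral)

#4 stroke at Sf1  (Sf1 fixes flow; stroke at Sf1)
#5 stroke at Sf2  (Sf2 fixes flow; stroke at Sf2)
#0 stroke at J1  (J1 flow already set via bond 4)
#2 stroke at J3  (common-f at J3 fixed by 5)
#1 stroke at J2  (GY1: gyrator matches bond 0)
#3 stroke at I1  (0-jn J2 has e-setter on 1)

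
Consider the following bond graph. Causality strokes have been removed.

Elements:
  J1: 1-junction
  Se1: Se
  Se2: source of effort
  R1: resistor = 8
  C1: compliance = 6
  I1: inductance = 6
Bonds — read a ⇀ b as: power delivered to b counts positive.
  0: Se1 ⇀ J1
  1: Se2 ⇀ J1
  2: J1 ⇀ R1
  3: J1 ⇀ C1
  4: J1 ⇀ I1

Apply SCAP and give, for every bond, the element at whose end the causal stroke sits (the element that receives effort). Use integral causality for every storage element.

#0 |J1
#1 |J1
#2 |J1
#3 |J1
#4 |I1

b0 stroke→J1  (Se1 (Se) sets effort on bond)
b1 stroke→J1  (Se2 fixes effort; stroke away)
b3 stroke→J1  (prefer integral on C1)
b4 stroke→I1  (I1 outputs flow p/I1)
b2 stroke→J1  (J1: bond 4 brought flow, rest push out)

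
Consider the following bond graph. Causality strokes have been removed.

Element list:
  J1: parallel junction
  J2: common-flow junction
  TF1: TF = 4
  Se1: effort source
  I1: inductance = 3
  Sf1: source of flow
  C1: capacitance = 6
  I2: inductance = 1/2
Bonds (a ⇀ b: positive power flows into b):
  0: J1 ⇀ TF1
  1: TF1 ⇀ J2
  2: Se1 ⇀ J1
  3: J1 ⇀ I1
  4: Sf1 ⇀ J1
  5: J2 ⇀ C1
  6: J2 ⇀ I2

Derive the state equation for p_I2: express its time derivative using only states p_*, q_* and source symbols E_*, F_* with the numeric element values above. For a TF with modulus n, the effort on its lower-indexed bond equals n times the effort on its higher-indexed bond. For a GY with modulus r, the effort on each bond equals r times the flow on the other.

b2 →J1  (Se1 (Se) sets effort on bond)
b4 →Sf1  (Sf1 (Sf) sets flow on bond)
b0 →TF1  (J1 effort already set via bond 2)
b3 →I1  (J1 effort already set via bond 2)
b1 →J2  (TF TF1: opposite of bond 0)
b5 →J2  (C1: C, integral causality)
b6 →I2  (J2: last free bond brings flow in)

dp_I2/dt = E_Se1/4 - q_C1/6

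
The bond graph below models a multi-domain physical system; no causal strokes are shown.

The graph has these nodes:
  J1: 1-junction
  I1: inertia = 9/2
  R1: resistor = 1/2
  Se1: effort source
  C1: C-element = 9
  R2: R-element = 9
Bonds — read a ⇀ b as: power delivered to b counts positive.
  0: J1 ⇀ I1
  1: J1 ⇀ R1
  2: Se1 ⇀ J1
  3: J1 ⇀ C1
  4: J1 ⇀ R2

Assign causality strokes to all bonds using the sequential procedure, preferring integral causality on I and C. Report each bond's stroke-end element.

#2 stroke at J1  (Se1 (Se) sets effort on bond)
#0 stroke at I1  (I1 outputs flow p/I1)
#1 stroke at J1  (J1 flow already set via bond 0)
#3 stroke at J1  (common-f at J1 fixed by 0)
#4 stroke at J1  (J1: bond 0 brought flow, rest push out)

#0 stroke at I1
#1 stroke at J1
#2 stroke at J1
#3 stroke at J1
#4 stroke at J1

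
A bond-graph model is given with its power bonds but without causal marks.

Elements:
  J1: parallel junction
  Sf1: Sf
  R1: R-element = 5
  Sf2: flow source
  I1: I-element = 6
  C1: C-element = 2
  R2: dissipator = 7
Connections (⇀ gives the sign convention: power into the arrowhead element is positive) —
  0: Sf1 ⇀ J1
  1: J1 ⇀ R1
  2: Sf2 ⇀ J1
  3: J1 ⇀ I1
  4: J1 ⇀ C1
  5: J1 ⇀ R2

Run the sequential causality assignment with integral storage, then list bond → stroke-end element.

bond 0 stroke→Sf1
bond 1 stroke→R1
bond 2 stroke→Sf2
bond 3 stroke→I1
bond 4 stroke→J1
bond 5 stroke→R2

β0 |Sf1  (Sf1 fixes flow; stroke at Sf1)
β2 |Sf2  (source Sf2 imposes f)
β3 |I1  (prefer integral on I1)
β4 |J1  (C1: C, integral causality)
β1 |R1  (common-e at J1 fixed by 4)
β5 |R2  (0-jn J1 has e-setter on 4)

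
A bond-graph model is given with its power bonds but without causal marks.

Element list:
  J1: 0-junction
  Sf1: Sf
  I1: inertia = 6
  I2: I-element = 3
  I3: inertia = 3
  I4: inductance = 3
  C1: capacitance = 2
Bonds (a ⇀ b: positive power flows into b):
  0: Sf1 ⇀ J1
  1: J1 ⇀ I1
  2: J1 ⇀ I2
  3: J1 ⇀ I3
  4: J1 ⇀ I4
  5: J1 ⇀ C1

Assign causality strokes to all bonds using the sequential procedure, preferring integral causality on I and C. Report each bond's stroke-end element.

β0 stroke at Sf1  (Sf1: flow source, stroke at near end)
β1 stroke at I1  (I1 outputs flow p/I1)
β2 stroke at I2  (I2: I, integral causality)
β3 stroke at I3  (I3 outputs flow p/I3)
β4 stroke at I4  (I4 integral (f out))
β5 stroke at J1  (only one effort-in slot at J1)

#0 →Sf1
#1 →I1
#2 →I2
#3 →I3
#4 →I4
#5 →J1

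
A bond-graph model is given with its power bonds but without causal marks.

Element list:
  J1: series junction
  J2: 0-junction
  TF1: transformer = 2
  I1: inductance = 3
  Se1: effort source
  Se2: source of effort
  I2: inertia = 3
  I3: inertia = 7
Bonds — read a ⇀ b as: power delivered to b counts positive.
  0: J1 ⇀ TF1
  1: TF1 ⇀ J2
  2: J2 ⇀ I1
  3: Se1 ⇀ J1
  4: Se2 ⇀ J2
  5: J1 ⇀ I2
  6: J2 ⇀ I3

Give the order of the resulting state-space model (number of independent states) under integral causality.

bond 3 |J1  (source Se1 imposes e)
bond 4 |J2  (source Se2 imposes e)
bond 1 |TF1  (J2: bond 4 brought effort, rest push out)
bond 2 |I1  (J2: bond 4 brought effort, rest push out)
bond 6 |I3  (common-e at J2 fixed by 4)
bond 0 |J1  (TF1 one-in-one-out from 1)
bond 5 |I2  (closing 1-jn rule on J1)

3  (I1, I2, I3 all integral)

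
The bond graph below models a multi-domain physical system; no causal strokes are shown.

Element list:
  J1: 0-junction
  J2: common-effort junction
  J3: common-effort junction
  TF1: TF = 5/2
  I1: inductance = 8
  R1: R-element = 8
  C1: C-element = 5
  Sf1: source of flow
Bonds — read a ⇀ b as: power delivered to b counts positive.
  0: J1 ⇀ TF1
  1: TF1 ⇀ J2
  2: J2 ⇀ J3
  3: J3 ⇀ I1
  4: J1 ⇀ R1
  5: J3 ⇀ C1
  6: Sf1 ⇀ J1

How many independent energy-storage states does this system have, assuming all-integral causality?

b6 stroke→Sf1  (Sf1 (Sf) sets flow on bond)
b3 stroke→I1  (I1 outputs flow p/I1)
b5 stroke→J3  (C1 outputs effort q/C1)
b2 stroke→J2  (0-jn J3 has e-setter on 5)
b1 stroke→TF1  (J2 effort already set via bond 2)
b0 stroke→J1  (TF1: transformer flips bond 1)
b4 stroke→R1  (J1 effort already set via bond 0)

2  (C1, I1 all integral)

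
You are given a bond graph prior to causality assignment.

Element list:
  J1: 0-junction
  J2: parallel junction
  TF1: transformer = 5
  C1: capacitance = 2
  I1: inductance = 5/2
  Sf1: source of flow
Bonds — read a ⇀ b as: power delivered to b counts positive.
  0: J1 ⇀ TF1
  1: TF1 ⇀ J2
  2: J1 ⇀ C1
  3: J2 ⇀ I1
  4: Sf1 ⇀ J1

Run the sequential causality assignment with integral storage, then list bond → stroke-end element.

bond 4 stroke→Sf1  (Sf1 (Sf) sets flow on bond)
bond 2 stroke→J1  (C1 integral (e out))
bond 0 stroke→TF1  (J1 effort already set via bond 2)
bond 1 stroke→J2  (TF1: transformer flips bond 0)
bond 3 stroke→I1  (J2: bond 1 brought effort, rest push out)

#0 stroke at TF1
#1 stroke at J2
#2 stroke at J1
#3 stroke at I1
#4 stroke at Sf1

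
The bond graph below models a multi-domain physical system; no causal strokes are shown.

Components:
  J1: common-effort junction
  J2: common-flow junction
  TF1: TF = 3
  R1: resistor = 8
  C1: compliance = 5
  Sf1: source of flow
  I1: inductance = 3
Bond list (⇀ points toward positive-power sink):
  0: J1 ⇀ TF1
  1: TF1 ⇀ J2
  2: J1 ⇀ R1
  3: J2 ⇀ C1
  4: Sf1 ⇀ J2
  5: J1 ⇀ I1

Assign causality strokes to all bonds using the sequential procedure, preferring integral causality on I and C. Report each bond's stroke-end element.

#4 stroke at Sf1  (Sf1 (Sf) sets flow on bond)
#1 stroke at J2  (1-jn J2 has f-setter on 4)
#3 stroke at J2  (J2 flow already set via bond 4)
#0 stroke at TF1  (through TF1, causality passes straight; one stroke at TF1)
#5 stroke at I1  (I1 outputs flow p/I1)
#2 stroke at J1  (only one effort-in slot at J1)

bond 0 →TF1
bond 1 →J2
bond 2 →J1
bond 3 →J2
bond 4 →Sf1
bond 5 →I1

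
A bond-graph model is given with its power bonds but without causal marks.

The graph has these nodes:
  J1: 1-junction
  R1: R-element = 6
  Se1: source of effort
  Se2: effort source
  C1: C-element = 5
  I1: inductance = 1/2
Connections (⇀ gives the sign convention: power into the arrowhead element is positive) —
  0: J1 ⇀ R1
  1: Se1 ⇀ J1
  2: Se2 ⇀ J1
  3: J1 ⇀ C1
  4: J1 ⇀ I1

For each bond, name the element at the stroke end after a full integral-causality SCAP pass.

β1 stroke at J1  (Se1 fixes effort; stroke away)
β2 stroke at J1  (source Se2 imposes e)
β3 stroke at J1  (C1 outputs effort q/C1)
β4 stroke at I1  (I1: I, integral causality)
β0 stroke at J1  (J1: bond 4 brought flow, rest push out)

b0 →J1
b1 →J1
b2 →J1
b3 →J1
b4 →I1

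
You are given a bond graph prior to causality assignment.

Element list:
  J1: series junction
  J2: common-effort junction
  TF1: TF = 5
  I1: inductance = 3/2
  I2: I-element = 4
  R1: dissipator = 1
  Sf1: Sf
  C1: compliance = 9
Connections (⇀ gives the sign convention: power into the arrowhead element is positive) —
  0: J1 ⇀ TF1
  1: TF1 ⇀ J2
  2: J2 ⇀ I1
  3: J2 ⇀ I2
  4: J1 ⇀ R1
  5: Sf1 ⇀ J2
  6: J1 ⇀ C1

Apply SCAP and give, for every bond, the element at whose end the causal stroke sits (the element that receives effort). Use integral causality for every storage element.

β5 |Sf1  (Sf1 fixes flow; stroke at Sf1)
β2 |I1  (I1: I, integral causality)
β3 |I2  (I2: I, integral causality)
β1 |J2  (J2 needs exactly one e-in)
β0 |TF1  (TF1: transformer flips bond 1)
β4 |J1  (1-jn J1 has f-setter on 0)
β6 |J1  (common-f at J1 fixed by 0)

b0 stroke→TF1
b1 stroke→J2
b2 stroke→I1
b3 stroke→I2
b4 stroke→J1
b5 stroke→Sf1
b6 stroke→J1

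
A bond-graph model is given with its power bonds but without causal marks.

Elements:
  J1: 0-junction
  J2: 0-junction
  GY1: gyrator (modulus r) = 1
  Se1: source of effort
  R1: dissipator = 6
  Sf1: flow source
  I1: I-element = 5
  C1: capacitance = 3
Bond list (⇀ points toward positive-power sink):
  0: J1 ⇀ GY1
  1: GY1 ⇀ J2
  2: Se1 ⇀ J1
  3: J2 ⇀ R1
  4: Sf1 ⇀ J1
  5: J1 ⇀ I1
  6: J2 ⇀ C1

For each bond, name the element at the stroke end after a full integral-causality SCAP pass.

#0 stroke→GY1
#1 stroke→GY1
#2 stroke→J1
#3 stroke→R1
#4 stroke→Sf1
#5 stroke→I1
#6 stroke→J2

b2 |J1  (source Se1 imposes e)
b4 |Sf1  (Sf1 (Sf) sets flow on bond)
b0 |GY1  (0-jn J1 has e-setter on 2)
b5 |I1  (0-jn J1 has e-setter on 2)
b1 |GY1  (GY1 both-in/both-out from 0)
b6 |J2  (C1 outputs effort q/C1)
b3 |R1  (common-e at J2 fixed by 6)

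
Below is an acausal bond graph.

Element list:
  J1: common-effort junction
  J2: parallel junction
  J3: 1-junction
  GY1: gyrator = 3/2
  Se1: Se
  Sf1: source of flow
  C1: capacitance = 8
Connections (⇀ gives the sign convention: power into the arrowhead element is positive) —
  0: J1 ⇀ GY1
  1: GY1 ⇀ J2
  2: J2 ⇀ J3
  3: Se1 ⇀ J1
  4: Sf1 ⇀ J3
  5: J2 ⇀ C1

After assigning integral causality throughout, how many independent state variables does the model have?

#3 stroke→J1  (source Se1 imposes e)
#4 stroke→Sf1  (Sf1: flow source, stroke at near end)
#0 stroke→GY1  (J1 effort already set via bond 3)
#2 stroke→J3  (common-f at J3 fixed by 4)
#1 stroke→GY1  (GY GY1: same side as bond 0)
#5 stroke→J2  (J2 needs exactly one e-in)

1  (C1 all integral)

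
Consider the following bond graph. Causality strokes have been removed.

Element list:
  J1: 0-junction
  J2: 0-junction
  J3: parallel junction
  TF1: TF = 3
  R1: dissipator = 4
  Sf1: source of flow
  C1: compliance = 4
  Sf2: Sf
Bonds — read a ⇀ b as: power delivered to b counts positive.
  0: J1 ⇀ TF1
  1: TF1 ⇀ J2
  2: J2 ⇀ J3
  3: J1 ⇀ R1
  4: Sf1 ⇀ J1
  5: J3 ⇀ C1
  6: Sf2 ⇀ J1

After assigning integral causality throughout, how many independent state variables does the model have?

β4 stroke→Sf1  (Sf1 (Sf) sets flow on bond)
β6 stroke→Sf2  (Sf2 fixes flow; stroke at Sf2)
β5 stroke→J3  (C1 integral (e out))
β2 stroke→J2  (common-e at J3 fixed by 5)
β1 stroke→TF1  (common-e at J2 fixed by 2)
β0 stroke→J1  (TF1 one-in-one-out from 1)
β3 stroke→R1  (J1 effort already set via bond 0)

1  (C1 all integral)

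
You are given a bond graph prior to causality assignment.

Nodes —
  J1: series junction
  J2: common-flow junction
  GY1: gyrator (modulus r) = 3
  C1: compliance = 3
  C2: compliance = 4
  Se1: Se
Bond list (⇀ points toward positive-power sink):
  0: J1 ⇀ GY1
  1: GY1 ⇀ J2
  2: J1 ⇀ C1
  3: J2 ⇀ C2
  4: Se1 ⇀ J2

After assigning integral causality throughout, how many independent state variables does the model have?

bond 4 stroke at J2  (Se1 (Se) sets effort on bond)
bond 2 stroke at J1  (C1 outputs effort q/C1)
bond 0 stroke at GY1  (J1 needs exactly one f-in)
bond 1 stroke at GY1  (GY1: gyrator matches bond 0)
bond 3 stroke at J2  (common-f at J2 fixed by 1)

2  (C1, C2 all integral)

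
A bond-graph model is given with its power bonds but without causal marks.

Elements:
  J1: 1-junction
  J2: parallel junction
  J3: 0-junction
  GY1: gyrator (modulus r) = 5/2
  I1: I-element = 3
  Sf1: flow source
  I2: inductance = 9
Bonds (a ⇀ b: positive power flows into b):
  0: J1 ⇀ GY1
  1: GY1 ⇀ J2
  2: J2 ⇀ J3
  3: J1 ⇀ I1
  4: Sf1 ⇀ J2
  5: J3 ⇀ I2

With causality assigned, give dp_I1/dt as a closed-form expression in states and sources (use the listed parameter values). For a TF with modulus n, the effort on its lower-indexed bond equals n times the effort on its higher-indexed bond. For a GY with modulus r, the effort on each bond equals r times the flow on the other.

dp_I1/dt = 5*F_Sf1/2 - 5*p_I2/18

#4 stroke→Sf1  (Sf1 (Sf) sets flow on bond)
#3 stroke→I1  (prefer integral on I1)
#0 stroke→J1  (common-f at J1 fixed by 3)
#1 stroke→J2  (through GY1, causality inverts; strokes same side of GY1)
#2 stroke→J3  (common-e at J2 fixed by 1)
#5 stroke→I2  (0-jn J3 has e-setter on 2)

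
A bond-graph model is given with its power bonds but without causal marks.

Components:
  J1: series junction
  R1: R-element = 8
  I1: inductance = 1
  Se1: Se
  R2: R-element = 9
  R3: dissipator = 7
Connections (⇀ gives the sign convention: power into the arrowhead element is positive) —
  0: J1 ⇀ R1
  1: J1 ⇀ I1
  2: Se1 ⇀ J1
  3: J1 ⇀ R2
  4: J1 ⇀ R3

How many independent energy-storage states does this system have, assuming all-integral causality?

1  (I1 all integral)

β2 stroke at J1  (Se1 (Se) sets effort on bond)
β1 stroke at I1  (I1 outputs flow p/I1)
β0 stroke at J1  (J1: bond 1 brought flow, rest push out)
β3 stroke at J1  (J1 flow already set via bond 1)
β4 stroke at J1  (1-jn J1 has f-setter on 1)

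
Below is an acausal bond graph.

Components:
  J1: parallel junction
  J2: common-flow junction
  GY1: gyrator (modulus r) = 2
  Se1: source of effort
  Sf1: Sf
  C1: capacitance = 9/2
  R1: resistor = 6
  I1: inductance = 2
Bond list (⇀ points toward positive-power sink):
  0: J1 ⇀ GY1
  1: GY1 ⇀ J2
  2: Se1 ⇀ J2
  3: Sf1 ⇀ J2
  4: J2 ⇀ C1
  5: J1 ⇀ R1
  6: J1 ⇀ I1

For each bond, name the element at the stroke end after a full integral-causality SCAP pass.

#0 |J1
#1 |J2
#2 |J2
#3 |Sf1
#4 |J2
#5 |R1
#6 |I1

bond 2 →J2  (Se1 (Se) sets effort on bond)
bond 3 →Sf1  (Sf1 fixes flow; stroke at Sf1)
bond 1 →J2  (1-jn J2 has f-setter on 3)
bond 4 →J2  (common-f at J2 fixed by 3)
bond 0 →J1  (GY1 both-in/both-out from 1)
bond 5 →R1  (J1: bond 0 brought effort, rest push out)
bond 6 →I1  (J1: bond 0 brought effort, rest push out)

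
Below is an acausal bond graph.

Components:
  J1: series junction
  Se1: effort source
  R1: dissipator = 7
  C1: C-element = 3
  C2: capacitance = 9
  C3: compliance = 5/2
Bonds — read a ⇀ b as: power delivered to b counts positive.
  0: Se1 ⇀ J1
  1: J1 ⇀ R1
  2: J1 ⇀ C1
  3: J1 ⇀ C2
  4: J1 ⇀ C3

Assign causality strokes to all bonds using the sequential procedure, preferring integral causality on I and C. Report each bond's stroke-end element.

β0 |J1
β1 |R1
β2 |J1
β3 |J1
β4 |J1

b0 stroke→J1  (Se1: effort source, stroke at far end)
b2 stroke→J1  (prefer integral on C1)
b3 stroke→J1  (prefer integral on C2)
b4 stroke→J1  (C3 integral (e out))
b1 stroke→R1  (closing 1-jn rule on J1)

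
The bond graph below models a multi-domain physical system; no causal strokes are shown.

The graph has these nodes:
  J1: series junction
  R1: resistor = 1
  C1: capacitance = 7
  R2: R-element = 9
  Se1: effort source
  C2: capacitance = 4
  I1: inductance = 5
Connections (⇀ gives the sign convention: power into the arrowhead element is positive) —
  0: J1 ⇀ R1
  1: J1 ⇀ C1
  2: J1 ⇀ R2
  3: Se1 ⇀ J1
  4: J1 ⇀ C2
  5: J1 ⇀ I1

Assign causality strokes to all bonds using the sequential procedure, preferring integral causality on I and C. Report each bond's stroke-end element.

bond 3 stroke at J1  (Se1: effort source, stroke at far end)
bond 1 stroke at J1  (C1 outputs effort q/C1)
bond 4 stroke at J1  (C2 outputs effort q/C2)
bond 5 stroke at I1  (I1 outputs flow p/I1)
bond 0 stroke at J1  (1-jn J1 has f-setter on 5)
bond 2 stroke at J1  (1-jn J1 has f-setter on 5)

β0 →J1
β1 →J1
β2 →J1
β3 →J1
β4 →J1
β5 →I1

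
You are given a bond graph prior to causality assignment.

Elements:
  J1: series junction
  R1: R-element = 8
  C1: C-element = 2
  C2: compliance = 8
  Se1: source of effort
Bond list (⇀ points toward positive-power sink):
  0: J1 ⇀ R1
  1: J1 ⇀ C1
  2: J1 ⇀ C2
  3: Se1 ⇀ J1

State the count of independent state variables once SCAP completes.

2  (C1, C2 all integral)

b3 |J1  (source Se1 imposes e)
b1 |J1  (C1 outputs effort q/C1)
b2 |J1  (C2 outputs effort q/C2)
b0 |R1  (only one flow-in slot at J1)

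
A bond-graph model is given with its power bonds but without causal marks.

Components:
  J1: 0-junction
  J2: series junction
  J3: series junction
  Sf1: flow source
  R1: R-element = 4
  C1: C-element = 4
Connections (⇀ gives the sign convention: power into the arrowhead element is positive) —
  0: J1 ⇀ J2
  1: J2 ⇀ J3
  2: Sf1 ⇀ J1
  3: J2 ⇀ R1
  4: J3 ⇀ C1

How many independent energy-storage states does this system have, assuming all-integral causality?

β2 stroke→Sf1  (Sf1 (Sf) sets flow on bond)
β0 stroke→J1  (J1: last free bond brings effort in)
β1 stroke→J2  (J2: bond 0 brought flow, rest push out)
β3 stroke→J2  (J2 flow already set via bond 0)
β4 stroke→J3  (J3 flow already set via bond 1)

1  (C1 all integral)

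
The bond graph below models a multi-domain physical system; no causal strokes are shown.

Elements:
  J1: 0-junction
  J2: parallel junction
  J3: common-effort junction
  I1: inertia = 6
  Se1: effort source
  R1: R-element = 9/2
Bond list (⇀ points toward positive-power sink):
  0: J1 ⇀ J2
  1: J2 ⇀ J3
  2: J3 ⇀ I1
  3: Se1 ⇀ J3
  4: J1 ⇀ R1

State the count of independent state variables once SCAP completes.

1  (I1 all integral)

b3 →J3  (Se1: effort source, stroke at far end)
b1 →J2  (J3: bond 3 brought effort, rest push out)
b2 →I1  (0-jn J3 has e-setter on 3)
b0 →J1  (J2: bond 1 brought effort, rest push out)
b4 →R1  (0-jn J1 has e-setter on 0)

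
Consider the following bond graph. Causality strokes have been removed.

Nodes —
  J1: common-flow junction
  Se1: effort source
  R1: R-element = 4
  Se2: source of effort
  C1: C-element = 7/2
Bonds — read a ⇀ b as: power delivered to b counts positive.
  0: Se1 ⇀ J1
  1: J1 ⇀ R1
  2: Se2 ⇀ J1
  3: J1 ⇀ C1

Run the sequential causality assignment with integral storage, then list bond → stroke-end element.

β0 |J1  (Se1: effort source, stroke at far end)
β2 |J1  (Se2: effort source, stroke at far end)
β3 |J1  (C1 outputs effort q/C1)
β1 |R1  (J1: last free bond brings flow in)

β0 |J1
β1 |R1
β2 |J1
β3 |J1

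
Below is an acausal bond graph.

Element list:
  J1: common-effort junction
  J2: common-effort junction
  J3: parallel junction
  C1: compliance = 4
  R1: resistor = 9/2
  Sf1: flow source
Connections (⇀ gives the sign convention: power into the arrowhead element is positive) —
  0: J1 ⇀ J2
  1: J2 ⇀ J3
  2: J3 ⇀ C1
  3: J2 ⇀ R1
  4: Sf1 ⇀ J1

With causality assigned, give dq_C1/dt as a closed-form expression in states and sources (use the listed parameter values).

β4 |Sf1  (Sf1 (Sf) sets flow on bond)
β0 |J1  (J1 needs exactly one e-in)
β2 |J3  (C1 outputs effort q/C1)
β1 |J2  (0-jn J3 has e-setter on 2)
β3 |R1  (J2: bond 1 brought effort, rest push out)

dq_C1/dt = F_Sf1 - q_C1/18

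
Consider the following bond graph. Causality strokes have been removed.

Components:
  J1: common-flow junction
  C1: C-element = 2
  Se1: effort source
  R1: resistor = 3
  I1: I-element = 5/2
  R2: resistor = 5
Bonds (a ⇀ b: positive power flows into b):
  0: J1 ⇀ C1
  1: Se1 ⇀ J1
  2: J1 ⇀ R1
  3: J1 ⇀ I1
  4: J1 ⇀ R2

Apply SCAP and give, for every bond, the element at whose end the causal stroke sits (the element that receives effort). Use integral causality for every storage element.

β1 stroke→J1  (source Se1 imposes e)
β0 stroke→J1  (C1 integral (e out))
β3 stroke→I1  (prefer integral on I1)
β2 stroke→J1  (1-jn J1 has f-setter on 3)
β4 stroke→J1  (common-f at J1 fixed by 3)

b0 |J1
b1 |J1
b2 |J1
b3 |I1
b4 |J1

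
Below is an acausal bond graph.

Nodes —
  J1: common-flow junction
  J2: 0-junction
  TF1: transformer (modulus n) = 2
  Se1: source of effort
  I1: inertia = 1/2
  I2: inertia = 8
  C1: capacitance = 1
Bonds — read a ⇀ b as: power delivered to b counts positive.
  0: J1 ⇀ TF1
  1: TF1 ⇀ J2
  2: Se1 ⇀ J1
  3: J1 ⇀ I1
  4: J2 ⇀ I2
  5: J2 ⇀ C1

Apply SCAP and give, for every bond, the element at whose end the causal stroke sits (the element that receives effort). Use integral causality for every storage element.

#2 stroke at J1  (Se1 fixes effort; stroke away)
#3 stroke at I1  (prefer integral on I1)
#0 stroke at J1  (common-f at J1 fixed by 3)
#1 stroke at TF1  (through TF1, causality passes straight; one stroke at TF1)
#4 stroke at I2  (I2 integral (f out))
#5 stroke at J2  (closing 0-jn rule on J2)

#0 stroke at J1
#1 stroke at TF1
#2 stroke at J1
#3 stroke at I1
#4 stroke at I2
#5 stroke at J2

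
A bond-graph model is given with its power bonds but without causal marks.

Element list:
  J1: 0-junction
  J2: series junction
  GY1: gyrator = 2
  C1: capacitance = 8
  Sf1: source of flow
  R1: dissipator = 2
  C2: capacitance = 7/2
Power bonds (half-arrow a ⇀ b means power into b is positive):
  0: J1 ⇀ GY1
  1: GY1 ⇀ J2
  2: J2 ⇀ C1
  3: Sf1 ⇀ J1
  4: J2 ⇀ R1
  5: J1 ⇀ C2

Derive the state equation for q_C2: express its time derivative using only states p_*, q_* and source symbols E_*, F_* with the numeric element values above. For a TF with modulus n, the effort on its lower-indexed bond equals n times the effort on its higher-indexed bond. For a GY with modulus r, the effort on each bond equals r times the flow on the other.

#3 stroke at Sf1  (Sf1: flow source, stroke at near end)
#2 stroke at J2  (C1 integral (e out))
#5 stroke at J1  (C2: C, integral causality)
#0 stroke at GY1  (0-jn J1 has e-setter on 5)
#1 stroke at GY1  (GY1 both-in/both-out from 0)
#4 stroke at J2  (1-jn J2 has f-setter on 1)

dq_C2/dt = F_Sf1 - q_C1/16 - q_C2/7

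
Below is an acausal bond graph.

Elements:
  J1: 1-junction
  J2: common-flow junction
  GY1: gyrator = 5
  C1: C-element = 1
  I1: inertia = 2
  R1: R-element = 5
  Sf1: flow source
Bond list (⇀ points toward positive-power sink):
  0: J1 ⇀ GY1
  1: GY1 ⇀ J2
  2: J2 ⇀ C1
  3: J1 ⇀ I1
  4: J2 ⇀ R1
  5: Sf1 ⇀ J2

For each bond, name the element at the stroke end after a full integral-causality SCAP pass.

#0 stroke→J1
#1 stroke→J2
#2 stroke→J2
#3 stroke→I1
#4 stroke→J2
#5 stroke→Sf1

bond 5 stroke at Sf1  (source Sf1 imposes f)
bond 1 stroke at J2  (1-jn J2 has f-setter on 5)
bond 2 stroke at J2  (J2: bond 5 brought flow, rest push out)
bond 4 stroke at J2  (J2: bond 5 brought flow, rest push out)
bond 0 stroke at J1  (GY1 both-in/both-out from 1)
bond 3 stroke at I1  (J1: last free bond brings flow in)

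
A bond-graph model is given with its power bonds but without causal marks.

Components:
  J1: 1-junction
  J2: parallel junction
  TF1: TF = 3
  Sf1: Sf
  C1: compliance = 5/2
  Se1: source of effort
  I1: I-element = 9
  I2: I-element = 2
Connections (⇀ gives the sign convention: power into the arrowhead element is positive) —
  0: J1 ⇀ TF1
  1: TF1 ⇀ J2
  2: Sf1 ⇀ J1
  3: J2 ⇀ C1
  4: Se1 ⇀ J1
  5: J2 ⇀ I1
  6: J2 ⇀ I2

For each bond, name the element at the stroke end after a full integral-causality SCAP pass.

b0 |J1
b1 |TF1
b2 |Sf1
b3 |J2
b4 |J1
b5 |I1
b6 |I2

#2 |Sf1  (Sf1 fixes flow; stroke at Sf1)
#4 |J1  (Se1 (Se) sets effort on bond)
#0 |J1  (J1 flow already set via bond 2)
#1 |TF1  (TF1: transformer flips bond 0)
#3 |J2  (C1 outputs effort q/C1)
#5 |I1  (common-e at J2 fixed by 3)
#6 |I2  (0-jn J2 has e-setter on 3)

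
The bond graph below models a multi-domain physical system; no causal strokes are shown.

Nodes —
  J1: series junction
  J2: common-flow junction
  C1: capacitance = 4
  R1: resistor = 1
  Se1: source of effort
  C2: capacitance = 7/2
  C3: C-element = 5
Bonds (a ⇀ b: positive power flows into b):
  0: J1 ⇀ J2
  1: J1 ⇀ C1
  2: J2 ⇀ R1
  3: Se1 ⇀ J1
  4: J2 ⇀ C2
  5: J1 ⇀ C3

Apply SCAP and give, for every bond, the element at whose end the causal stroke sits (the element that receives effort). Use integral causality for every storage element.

#0 stroke→J2
#1 stroke→J1
#2 stroke→R1
#3 stroke→J1
#4 stroke→J2
#5 stroke→J1

#3 →J1  (Se1: effort source, stroke at far end)
#1 →J1  (C1: C, integral causality)
#4 →J2  (C2 outputs effort q/C2)
#5 →J1  (C3 integral (e out))
#0 →J2  (only one flow-in slot at J1)
#2 →R1  (closing 1-jn rule on J2)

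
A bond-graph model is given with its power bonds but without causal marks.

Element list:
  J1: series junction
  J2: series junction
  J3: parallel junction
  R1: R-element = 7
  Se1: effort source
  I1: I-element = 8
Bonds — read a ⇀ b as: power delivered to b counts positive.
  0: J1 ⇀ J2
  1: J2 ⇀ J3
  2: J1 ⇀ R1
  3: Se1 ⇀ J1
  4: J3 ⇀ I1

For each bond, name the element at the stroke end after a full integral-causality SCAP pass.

bond 0 stroke→J2
bond 1 stroke→J3
bond 2 stroke→J1
bond 3 stroke→J1
bond 4 stroke→I1

b3 →J1  (Se1: effort source, stroke at far end)
b4 →I1  (prefer integral on I1)
b1 →J3  (J3 needs exactly one e-in)
b0 →J2  (1-jn J2 has f-setter on 1)
b2 →J1  (common-f at J1 fixed by 0)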